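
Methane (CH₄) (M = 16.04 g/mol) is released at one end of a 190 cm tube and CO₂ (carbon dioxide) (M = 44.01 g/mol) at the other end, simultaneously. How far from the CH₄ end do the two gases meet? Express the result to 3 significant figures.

118 cm

The fronts meet when d_CH₄ + d_CO₂ = L with d_CH₄/d_CO₂ = √(M_CO₂/M_CH₄) (Graham's law). Here √(M_CO₂/M_CH₄) = √(44.01/16.04) = 1.656.
With d_CH₄ + d_CO₂ = 190 cm, d_CO₂ = 190/(1 + 1.656) = 71.52 cm.
d_CH₄ = 190 − 71.52 = 118 cm.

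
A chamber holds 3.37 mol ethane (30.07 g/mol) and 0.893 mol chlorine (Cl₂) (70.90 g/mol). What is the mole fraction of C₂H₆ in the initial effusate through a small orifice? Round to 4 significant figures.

0.8528

Effusion rate of each component ∝ n_i/√M_i (partial pressure × 1/√M).
x_C₂H₆(eff) = (n_C₂H₆/√M_C₂H₆) / (n_C₂H₆/√M_C₂H₆ + n_Cl₂/√M_Cl₂)
= (3.37/√30.07) / (3.37/√30.07 + 0.893/√70.90) = 0.6146/(0.6146 + 0.1061) = 0.8528.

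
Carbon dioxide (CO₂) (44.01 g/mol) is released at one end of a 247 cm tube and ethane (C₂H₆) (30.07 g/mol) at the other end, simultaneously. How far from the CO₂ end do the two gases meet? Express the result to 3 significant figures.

The fronts meet when d_CO₂ + d_C₂H₆ = L with d_CO₂/d_C₂H₆ = √(M_C₂H₆/M_CO₂) (Graham's law). Here √(M_C₂H₆/M_CO₂) = √(30.07/44.01) = 0.8266.
With d_CO₂ + d_C₂H₆ = 247 cm, d_C₂H₆ = 247/(1 + 0.8266) = 135.2 cm.
d_CO₂ = 247 − 135.2 = 112 cm.

112 cm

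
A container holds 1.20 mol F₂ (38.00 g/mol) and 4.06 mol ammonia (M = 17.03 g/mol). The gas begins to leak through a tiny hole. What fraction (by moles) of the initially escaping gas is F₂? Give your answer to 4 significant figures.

0.1652

Effusion rate of each component ∝ n_i/√M_i (partial pressure × 1/√M).
Mole fraction of F₂ in the effusate = (n_F₂/√M_F₂) / (n_F₂/√M_F₂ + n_NH₃/√M_NH₃)
= (1.20/√38.00) / (1.20/√38.00 + 4.06/√17.03) = 0.1947/(0.1947 + 0.9838) = 0.1652.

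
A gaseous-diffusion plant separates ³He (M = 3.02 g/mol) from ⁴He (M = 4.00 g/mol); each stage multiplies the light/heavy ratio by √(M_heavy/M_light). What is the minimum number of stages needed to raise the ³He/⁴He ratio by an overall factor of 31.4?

Single-stage factor α = √(4.00/3.02), so ln α = ½ ln(1.32450) = 0.1405.
Need α^N ≥ 31.4 ⇒ N ≥ ln(31.4) / ln α = 3.447 / 0.1405 = 24.53.
So at least 25 stages are needed.

25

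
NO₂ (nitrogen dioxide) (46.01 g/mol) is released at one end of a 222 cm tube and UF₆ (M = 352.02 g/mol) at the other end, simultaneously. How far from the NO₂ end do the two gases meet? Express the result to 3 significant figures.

The fronts meet when d_NO₂ + d_UF₆ = L with d_NO₂/d_UF₆ = √(M_UF₆/M_NO₂) (Graham's law). Here √(M_UF₆/M_NO₂) = √(352.02/46.01) = 2.766.
With d_NO₂ + d_UF₆ = 222 cm, d_UF₆ = 222/(1 + 2.766) = 58.95 cm.
d_NO₂ = 222 − 58.95 = 163 cm.

163 cm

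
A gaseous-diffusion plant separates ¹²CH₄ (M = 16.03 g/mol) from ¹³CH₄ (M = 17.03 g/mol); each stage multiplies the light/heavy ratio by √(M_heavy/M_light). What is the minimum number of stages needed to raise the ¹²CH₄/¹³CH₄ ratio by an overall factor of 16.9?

Single-stage factor α = √(17.03/16.03), so ln α = ½ ln(1.06238) = 0.03026.
Need α^N ≥ 16.9 ⇒ N ≥ ln(16.9) / ln α = 2.827 / 0.03026 = 93.44.
Rounding up, N = 94 stages.

94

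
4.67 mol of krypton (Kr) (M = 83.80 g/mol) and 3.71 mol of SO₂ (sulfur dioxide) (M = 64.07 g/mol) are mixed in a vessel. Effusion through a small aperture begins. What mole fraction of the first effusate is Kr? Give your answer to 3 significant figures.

Each component's effusion rate ∝ (its partial pressure)·(1/√M) ∝ n_i/√M_i.
Mole fraction of Kr in the effusate = (n_Kr/√M_Kr) / (n_Kr/√M_Kr + n_SO₂/√M_SO₂)
= (4.67/√83.80) / (4.67/√83.80 + 3.71/√64.07) = 0.5101/(0.5101 + 0.4635) = 0.524.

0.524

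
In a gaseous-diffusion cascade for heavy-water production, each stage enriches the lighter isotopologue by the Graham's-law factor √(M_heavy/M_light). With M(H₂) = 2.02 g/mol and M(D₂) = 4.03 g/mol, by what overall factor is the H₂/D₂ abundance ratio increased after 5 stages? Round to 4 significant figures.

After 5 stages the ratio has grown by (√(4.03/2.02))^5 = (4.03/2.02)^(5/2).
= 1.99505^(5/2) = 5.622.

5.622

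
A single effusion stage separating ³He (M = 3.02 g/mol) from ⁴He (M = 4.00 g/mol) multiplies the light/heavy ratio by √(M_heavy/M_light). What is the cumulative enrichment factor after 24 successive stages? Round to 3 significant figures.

Each stage multiplies the ratio by α = √(4.00/3.02), so after 24 stages the overall factor is α^24 = (4.00/3.02)^(24/2).
= 1.32450^12 = 29.1.

29.1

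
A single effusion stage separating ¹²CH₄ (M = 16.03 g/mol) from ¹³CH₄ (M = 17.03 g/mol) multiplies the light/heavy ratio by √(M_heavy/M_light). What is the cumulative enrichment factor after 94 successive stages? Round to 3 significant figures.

17.2

Overall factor = α^94 with α = √(17.03/16.03), i.e. (17.03/16.03)^(94/2).
= 1.06238^47 = 17.2.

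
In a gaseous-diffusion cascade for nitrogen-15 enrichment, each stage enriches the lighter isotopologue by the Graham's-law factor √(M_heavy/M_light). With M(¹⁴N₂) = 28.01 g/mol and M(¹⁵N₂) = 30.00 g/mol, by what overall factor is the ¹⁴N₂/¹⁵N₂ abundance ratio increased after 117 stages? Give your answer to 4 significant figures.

55.43

Overall factor = α^117 with α = √(30.00/28.01), i.e. (30.00/28.01)^(117/2).
= 1.07105^(117/2) = 55.43.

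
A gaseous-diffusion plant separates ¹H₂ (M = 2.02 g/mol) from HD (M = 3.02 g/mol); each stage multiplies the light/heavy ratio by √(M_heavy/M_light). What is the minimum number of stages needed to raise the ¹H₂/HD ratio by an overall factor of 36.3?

With α = √(3.02/2.02) per stage, ln α = ½ ln(1.49505) = 0.2011.
Need α^N ≥ 36.3 ⇒ N ≥ ln(36.3) / ln α = 3.592 / 0.2011 = 17.86.
Rounding up, N = 18 stages.

18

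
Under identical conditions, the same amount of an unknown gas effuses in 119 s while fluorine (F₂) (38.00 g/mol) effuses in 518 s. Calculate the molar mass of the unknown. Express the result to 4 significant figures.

2.005 g/mol

Graham's law gives t_X/t_F₂ = √(M_X/M_F₂).
119/518 = 0.2297 = √(M_X/38.00)
M_X = 38.00 × 0.2297² = 38.00 × 0.05278 = 2.005 g/mol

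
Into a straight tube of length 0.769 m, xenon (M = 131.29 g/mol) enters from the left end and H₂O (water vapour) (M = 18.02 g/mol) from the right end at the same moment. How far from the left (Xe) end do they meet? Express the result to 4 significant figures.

The fronts meet when d_Xe + d_H₂O = L with d_Xe/d_H₂O = √(M_H₂O/M_Xe) (Graham's law). Here √(M_H₂O/M_Xe) = √(18.02/131.29) = 0.3705.
With d_Xe + d_H₂O = 0.769 m, d_H₂O = 0.769/(1 + 0.3705) = 0.5611 m.
d_Xe = 0.769 − 0.5611 = 0.2079 m.

0.2079 m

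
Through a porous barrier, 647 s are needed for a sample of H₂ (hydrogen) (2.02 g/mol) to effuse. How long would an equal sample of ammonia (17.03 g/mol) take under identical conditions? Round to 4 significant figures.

1879 s

Graham's law gives t_NH₃/t_H₂ = √(M_NH₃/M_H₂) = √(17.03/2.02) = √8.431 = 2.904.
So the time for NH₃ is 647 × 2.904 = 1879 s.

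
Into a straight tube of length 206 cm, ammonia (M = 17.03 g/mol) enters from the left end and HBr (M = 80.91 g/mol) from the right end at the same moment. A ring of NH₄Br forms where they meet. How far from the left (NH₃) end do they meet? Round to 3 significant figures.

141 cm

In equal time, each gas travels a distance ∝ its rate ∝ 1/√M, so d_NH₃/d_HBr = √(M_HBr/M_NH₃) = √(80.91/17.03) = 2.180.
With d_NH₃ + d_HBr = 206 cm, d_HBr = 206/(1 + 2.180) = 64.79 cm.
d_NH₃ = 206 − 64.79 = 141 cm.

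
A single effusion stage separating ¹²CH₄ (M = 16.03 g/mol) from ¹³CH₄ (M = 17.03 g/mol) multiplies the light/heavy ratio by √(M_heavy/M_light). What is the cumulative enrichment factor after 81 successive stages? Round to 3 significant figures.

11.6

The single-stage factor is √(M_heavy/M_light), so 81 stages give [√(17.03/16.03)]^81 = (17.03/16.03)^(81/2).
= 1.06238^(81/2) = 11.6.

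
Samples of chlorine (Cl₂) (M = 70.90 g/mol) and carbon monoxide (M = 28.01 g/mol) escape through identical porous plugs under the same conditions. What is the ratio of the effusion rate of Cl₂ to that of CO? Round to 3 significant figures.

0.629

Using Graham's law: rate_Cl₂/rate_CO = √(M_CO/M_Cl₂) = √(28.01/70.90) = √0.3951 = 0.629.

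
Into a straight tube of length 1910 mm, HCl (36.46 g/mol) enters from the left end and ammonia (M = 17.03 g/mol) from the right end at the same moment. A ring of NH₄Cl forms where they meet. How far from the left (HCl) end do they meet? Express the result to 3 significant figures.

Graham's law gives d_HCl/d_NH₃ = rate_HCl/rate_NH₃ = √(M_NH₃/M_HCl) = √(17.03/36.46) = 0.6834.
With d_HCl + d_NH₃ = 1910 mm, d_NH₃ = 1910/(1 + 0.6834) = 1135 mm.
d_HCl = 1910 − 1135 = 775 mm.

775 mm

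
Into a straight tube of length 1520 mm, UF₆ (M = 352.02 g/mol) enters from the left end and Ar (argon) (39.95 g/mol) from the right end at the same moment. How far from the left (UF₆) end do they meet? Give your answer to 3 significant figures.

383 mm

In equal time, each gas travels a distance ∝ its rate ∝ 1/√M, so d_UF₆/d_Ar = √(M_Ar/M_UF₆) = √(39.95/352.02) = 0.3369.
With d_UF₆ + d_Ar = 1520 mm, d_Ar = 1520/(1 + 0.3369) = 1137 mm.
d_UF₆ = 1520 − 1137 = 383 mm.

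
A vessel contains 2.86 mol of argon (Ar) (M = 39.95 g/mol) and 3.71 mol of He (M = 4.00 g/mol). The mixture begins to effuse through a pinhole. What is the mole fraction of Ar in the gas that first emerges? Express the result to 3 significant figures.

0.196

Effusion rate of each component ∝ n_i/√M_i (partial pressure × 1/√M).
x_Ar(eff) = (n_Ar/√M_Ar) / (n_Ar/√M_Ar + n_He/√M_He)
= (2.86/√39.95) / (2.86/√39.95 + 3.71/√4.00) = 0.4525/(0.4525 + 1.855) = 0.196.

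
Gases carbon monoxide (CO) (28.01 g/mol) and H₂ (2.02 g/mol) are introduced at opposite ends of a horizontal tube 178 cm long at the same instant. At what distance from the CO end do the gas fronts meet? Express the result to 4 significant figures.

37.68 cm

In equal time, each gas travels a distance ∝ its rate ∝ 1/√M, so d_CO/d_H₂ = √(M_H₂/M_CO) = √(2.02/28.01) = 0.2685.
With d_CO + d_H₂ = 178 cm, d_H₂ = 178/(1 + 0.2685) = 140.3 cm.
d_CO = 178 − 140.3 = 37.68 cm.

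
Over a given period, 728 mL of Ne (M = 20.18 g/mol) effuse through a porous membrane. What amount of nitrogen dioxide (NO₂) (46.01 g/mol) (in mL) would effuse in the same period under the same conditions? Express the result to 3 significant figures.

From Graham's law, rate_NO₂/rate_Ne = √(M_Ne/M_NO₂) = √(20.18/46.01) = √0.4386 = 0.6623.
So the volume for NO₂ is 728 × 0.6623 = 482 mL.

482 mL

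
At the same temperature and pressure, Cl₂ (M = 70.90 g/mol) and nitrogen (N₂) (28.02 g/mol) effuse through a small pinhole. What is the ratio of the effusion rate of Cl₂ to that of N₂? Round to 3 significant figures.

0.629

By Graham's law, rate_Cl₂/rate_N₂ = √(M_N₂/M_Cl₂) = √(28.02/70.90) = √0.3952 = 0.629.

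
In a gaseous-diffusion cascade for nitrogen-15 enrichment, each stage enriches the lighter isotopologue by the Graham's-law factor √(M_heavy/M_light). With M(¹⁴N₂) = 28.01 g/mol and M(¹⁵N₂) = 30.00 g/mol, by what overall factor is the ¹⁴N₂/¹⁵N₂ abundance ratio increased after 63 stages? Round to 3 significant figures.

Overall factor = α^63 with α = √(30.00/28.01), i.e. (30.00/28.01)^(63/2).
= 1.07105^(63/2) = 8.69.

8.69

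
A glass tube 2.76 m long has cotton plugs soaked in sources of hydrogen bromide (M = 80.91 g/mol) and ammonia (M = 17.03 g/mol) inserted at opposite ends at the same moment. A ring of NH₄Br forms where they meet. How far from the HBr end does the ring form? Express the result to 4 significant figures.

The fronts meet when d_HBr + d_NH₃ = L with d_HBr/d_NH₃ = √(M_NH₃/M_HBr) (Graham's law). Here √(M_NH₃/M_HBr) = √(17.03/80.91) = 0.4588.
With d_HBr + d_NH₃ = 2.76 m, d_NH₃ = 2.76/(1 + 0.4588) = 1.892 m.
d_HBr = 2.76 − 1.892 = 0.8680 m.

0.8680 m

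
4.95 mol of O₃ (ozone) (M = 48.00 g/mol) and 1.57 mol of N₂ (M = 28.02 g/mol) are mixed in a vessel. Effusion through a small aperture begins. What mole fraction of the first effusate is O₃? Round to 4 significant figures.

The effusion rate of species i is ∝ p_i/√M_i ∝ n_i/√M_i.
So x_O₃ in the escaping gas = (n_O₃/√M_O₃) / Σ(n_i/√M_i)
= (4.95/√48.00) / (4.95/√48.00 + 1.57/√28.02) = 0.7145/(0.7145 + 0.2966) = 0.7067.

0.7067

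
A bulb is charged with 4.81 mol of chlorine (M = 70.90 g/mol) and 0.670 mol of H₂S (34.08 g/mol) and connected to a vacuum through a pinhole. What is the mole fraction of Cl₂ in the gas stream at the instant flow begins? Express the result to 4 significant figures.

Rate_i ∝ x_i/√M_i (Graham's law weighted by mole fraction), so the effusate composition follows n_i/√M_i.
x_Cl₂(eff) = (n_Cl₂/√M_Cl₂) / (n_Cl₂/√M_Cl₂ + n_H₂S/√M_H₂S)
= (4.81/√70.90) / (4.81/√70.90 + 0.670/√34.08) = 0.5712/(0.5712 + 0.1148) = 0.8327.

0.8327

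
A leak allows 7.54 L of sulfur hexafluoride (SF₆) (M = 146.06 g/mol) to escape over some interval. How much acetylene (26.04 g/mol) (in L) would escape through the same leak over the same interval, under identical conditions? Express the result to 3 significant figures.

17.9 L

From Graham's law, rate_C₂H₂/rate_SF₆ = √(M_SF₆/M_C₂H₂) = √(146.06/26.04) = √5.609 = 2.368.
So the volume for C₂H₂ is 7.54 × 2.368 = 17.9 L.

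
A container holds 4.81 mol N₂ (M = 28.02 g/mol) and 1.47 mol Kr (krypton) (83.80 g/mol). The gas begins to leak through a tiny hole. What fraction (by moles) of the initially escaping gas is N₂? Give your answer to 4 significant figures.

The effusion rate of species i is ∝ p_i/√M_i ∝ n_i/√M_i.
So x_N₂ in the escaping gas = (n_N₂/√M_N₂) / Σ(n_i/√M_i)
= (4.81/√28.02) / (4.81/√28.02 + 1.47/√83.80) = 0.9087/(0.9087 + 0.1606) = 0.8498.

0.8498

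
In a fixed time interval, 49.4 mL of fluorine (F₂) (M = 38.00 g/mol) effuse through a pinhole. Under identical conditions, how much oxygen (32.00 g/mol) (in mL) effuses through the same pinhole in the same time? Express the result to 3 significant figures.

From Graham's law, rate_O₂/rate_F₂ = √(M_F₂/M_O₂) = √(38.00/32.00) = √1.188 = 1.090.
So the volume for O₂ is 49.4 × 1.090 = 53.8 mL.

53.8 mL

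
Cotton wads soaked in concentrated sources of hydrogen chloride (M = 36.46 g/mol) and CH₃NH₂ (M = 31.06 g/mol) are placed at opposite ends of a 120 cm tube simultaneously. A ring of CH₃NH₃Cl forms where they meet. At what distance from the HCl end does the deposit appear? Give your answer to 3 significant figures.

In equal time, each gas travels a distance ∝ its rate ∝ 1/√M, so d_HCl/d_CH₃NH₂ = √(M_CH₃NH₂/M_HCl) = √(31.06/36.46) = 0.9230.
With d_HCl + d_CH₃NH₂ = 120 cm, d_CH₃NH₂ = 120/(1 + 0.9230) = 62.40 cm.
d_HCl = 120 − 62.40 = 57.6 cm.

57.6 cm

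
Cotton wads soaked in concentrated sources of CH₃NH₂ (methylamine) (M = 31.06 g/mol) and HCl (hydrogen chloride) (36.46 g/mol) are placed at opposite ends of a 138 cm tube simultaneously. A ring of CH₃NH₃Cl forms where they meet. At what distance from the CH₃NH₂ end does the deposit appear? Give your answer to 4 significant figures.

In equal time, each gas travels a distance ∝ its rate ∝ 1/√M, so d_CH₃NH₂/d_HCl = √(M_HCl/M_CH₃NH₂) = √(36.46/31.06) = 1.083.
With d_CH₃NH₂ + d_HCl = 138 cm, d_HCl = 138/(1 + 1.083) = 66.24 cm.
d_CH₃NH₂ = 138 − 66.24 = 71.76 cm.

71.76 cm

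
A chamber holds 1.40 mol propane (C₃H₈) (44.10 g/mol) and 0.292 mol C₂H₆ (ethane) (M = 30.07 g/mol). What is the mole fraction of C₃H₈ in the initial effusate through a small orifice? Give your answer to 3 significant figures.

Rate_i ∝ x_i/√M_i (Graham's law weighted by mole fraction), so the effusate composition follows n_i/√M_i.
x_C₃H₈(eff) = (n_C₃H₈/√M_C₃H₈) / (n_C₃H₈/√M_C₃H₈ + n_C₂H₆/√M_C₂H₆)
= (1.40/√44.10) / (1.40/√44.10 + 0.292/√30.07) = 0.2108/(0.2108 + 0.05325) = 0.798.

0.798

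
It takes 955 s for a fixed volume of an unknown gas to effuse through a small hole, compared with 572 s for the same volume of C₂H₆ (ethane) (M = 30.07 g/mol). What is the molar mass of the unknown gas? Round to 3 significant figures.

Graham's law gives t_X/t_C₂H₆ = √(M_X/M_C₂H₆).
955/572 = 1.670 = √(M_X/30.07)
M_X = 30.07 × 1.670² = 30.07 × 2.787 = 83.8 g/mol

83.8 g/mol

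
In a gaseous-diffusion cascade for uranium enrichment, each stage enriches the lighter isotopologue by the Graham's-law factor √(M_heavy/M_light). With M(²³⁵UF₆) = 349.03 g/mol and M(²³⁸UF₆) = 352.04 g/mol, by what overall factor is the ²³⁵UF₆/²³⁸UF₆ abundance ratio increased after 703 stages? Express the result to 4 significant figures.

Each stage multiplies the ratio by α = √(352.04/349.03), so after 703 stages the overall factor is α^703 = (352.04/349.03)^(703/2).
= 1.00862^(703/2) = 20.46.

20.46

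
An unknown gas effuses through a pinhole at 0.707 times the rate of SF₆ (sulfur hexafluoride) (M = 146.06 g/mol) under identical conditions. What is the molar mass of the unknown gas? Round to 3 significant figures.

292 g/mol

By Graham's law, rate_X/rate_SF₆ = √(M_SF₆/M_X).
0.707 = √(146.06/M_X)
M_X = 146.06 / 0.707² = 146.06 / 0.4998 = 292 g/mol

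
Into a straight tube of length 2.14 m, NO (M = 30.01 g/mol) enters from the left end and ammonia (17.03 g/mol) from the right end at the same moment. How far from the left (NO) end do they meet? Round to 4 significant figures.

The fronts meet when d_NO + d_NH₃ = L with d_NO/d_NH₃ = √(M_NH₃/M_NO) (Graham's law). Here √(M_NH₃/M_NO) = √(17.03/30.01) = 0.7533.
With d_NO + d_NH₃ = 2.14 m, d_NH₃ = 2.14/(1 + 0.7533) = 1.221 m.
d_NO = 2.14 − 1.221 = 0.9195 m.

0.9195 m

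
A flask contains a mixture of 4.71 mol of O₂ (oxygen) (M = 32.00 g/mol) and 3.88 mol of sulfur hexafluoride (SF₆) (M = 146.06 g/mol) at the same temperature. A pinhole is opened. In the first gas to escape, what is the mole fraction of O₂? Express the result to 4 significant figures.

0.7217

Effusion rate of each component ∝ n_i/√M_i (partial pressure × 1/√M).
Mole fraction of O₂ in the effusate = (n_O₂/√M_O₂) / (n_O₂/√M_O₂ + n_SF₆/√M_SF₆)
= (4.71/√32.00) / (4.71/√32.00 + 3.88/√146.06) = 0.8326/(0.8326 + 0.3210) = 0.7217.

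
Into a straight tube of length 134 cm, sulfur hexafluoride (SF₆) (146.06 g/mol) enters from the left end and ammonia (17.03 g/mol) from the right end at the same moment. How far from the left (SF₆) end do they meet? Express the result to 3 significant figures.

34.1 cm

The fronts meet when d_SF₆ + d_NH₃ = L with d_SF₆/d_NH₃ = √(M_NH₃/M_SF₆) (Graham's law). Here √(M_NH₃/M_SF₆) = √(17.03/146.06) = 0.3415.
With d_SF₆ + d_NH₃ = 134 cm, d_NH₃ = 134/(1 + 0.3415) = 99.89 cm.
d_SF₆ = 134 − 99.89 = 34.1 cm.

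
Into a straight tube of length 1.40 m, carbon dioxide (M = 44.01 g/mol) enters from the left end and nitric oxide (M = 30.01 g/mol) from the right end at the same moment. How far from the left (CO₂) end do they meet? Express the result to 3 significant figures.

0.633 m

Distances travelled in equal time are proportional to diffusion rates, so d_CO₂/d_NO = √(M_NO/M_CO₂) = √(30.01/44.01) = 0.8258.
With d_CO₂ + d_NO = 1.40 m, d_NO = 1.40/(1 + 0.8258) = 0.7668 m.
d_CO₂ = 1.40 − 0.7668 = 0.633 m.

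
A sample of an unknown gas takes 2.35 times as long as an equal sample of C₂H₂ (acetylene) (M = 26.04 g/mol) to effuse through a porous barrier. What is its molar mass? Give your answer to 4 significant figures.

143.8 g/mol

Using Graham's law: t_X/t_C₂H₂ = √(M_X/M_C₂H₂).
2.35 = √(M_X/26.04)
M_X = 26.04 × 2.35² = 26.04 × 5.523 = 143.8 g/mol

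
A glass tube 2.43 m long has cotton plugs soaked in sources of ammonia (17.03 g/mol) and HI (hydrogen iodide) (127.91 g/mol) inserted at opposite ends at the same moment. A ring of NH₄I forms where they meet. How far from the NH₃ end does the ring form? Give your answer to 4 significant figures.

1.780 m

Graham's law gives d_NH₃/d_HI = rate_NH₃/rate_HI = √(M_HI/M_NH₃) = √(127.91/17.03) = 2.741.
With d_NH₃ + d_HI = 2.43 m, d_HI = 2.43/(1 + 2.741) = 0.6496 m.
d_NH₃ = 2.43 − 0.6496 = 1.780 m.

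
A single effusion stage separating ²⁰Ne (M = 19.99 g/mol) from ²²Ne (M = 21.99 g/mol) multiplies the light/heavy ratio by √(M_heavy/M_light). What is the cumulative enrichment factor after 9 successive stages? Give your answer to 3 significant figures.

1.54

Each stage multiplies the ratio by α = √(21.99/19.99), so after 9 stages the overall factor is α^9 = (21.99/19.99)^(9/2).
= 1.10005^(9/2) = 1.54.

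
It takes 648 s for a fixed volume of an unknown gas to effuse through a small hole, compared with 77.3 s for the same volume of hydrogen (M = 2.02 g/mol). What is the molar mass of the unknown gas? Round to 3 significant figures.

142 g/mol

Using Graham's law: t_X/t_H₂ = √(M_X/M_H₂).
648/77.3 = 8.383 = √(M_X/2.02)
M_X = 2.02 × 8.383² = 2.02 × 70.27 = 142 g/mol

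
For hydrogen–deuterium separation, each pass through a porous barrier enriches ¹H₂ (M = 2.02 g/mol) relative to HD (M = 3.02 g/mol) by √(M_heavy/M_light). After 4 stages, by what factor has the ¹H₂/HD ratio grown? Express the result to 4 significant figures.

Each stage multiplies the ratio by α = √(3.02/2.02), so after 4 stages the overall factor is α^4 = (3.02/2.02)^(4/2).
= 1.49505^2 = 2.235.

2.235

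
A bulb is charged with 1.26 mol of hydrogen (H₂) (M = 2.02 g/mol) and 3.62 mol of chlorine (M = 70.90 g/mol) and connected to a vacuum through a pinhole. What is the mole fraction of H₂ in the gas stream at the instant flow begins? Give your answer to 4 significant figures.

0.6734

Rate_i ∝ x_i/√M_i (Graham's law weighted by mole fraction), so the effusate composition follows n_i/√M_i.
So x_H₂ in the escaping gas = (n_H₂/√M_H₂) / Σ(n_i/√M_i)
= (1.26/√2.02) / (1.26/√2.02 + 3.62/√70.90) = 0.8865/(0.8865 + 0.4299) = 0.6734.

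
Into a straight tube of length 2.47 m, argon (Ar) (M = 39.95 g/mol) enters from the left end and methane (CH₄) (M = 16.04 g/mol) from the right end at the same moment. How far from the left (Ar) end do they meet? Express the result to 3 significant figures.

0.958 m

Distances travelled in equal time are proportional to diffusion rates, so d_Ar/d_CH₄ = √(M_CH₄/M_Ar) = √(16.04/39.95) = 0.6336.
With d_Ar + d_CH₄ = 2.47 m, d_CH₄ = 2.47/(1 + 0.6336) = 1.512 m.
d_Ar = 2.47 − 1.512 = 0.958 m.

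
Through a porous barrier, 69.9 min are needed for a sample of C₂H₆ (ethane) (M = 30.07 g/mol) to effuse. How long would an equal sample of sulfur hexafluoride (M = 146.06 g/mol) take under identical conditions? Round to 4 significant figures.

Graham's law gives t_SF₆/t_C₂H₆ = √(M_SF₆/M_C₂H₆) = √(146.06/30.07) = √4.857 = 2.204.
So the time for SF₆ is 69.9 × 2.204 = 154.1 min.

154.1 min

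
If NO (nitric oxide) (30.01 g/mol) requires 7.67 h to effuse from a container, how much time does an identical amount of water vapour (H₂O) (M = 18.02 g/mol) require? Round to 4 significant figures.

Graham's law gives t_H₂O/t_NO = √(M_H₂O/M_NO) = √(18.02/30.01) = √0.6005 = 0.7749.
So the time for H₂O is 7.67 × 0.7749 = 5.943 h.

5.943 h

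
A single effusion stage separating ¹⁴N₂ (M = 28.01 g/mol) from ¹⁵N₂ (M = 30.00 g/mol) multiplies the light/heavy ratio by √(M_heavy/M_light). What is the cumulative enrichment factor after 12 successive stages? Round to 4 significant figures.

1.510

Each stage multiplies the ratio by α = √(30.00/28.01), so after 12 stages the overall factor is α^12 = (30.00/28.01)^(12/2).
= 1.07105^6 = 1.510.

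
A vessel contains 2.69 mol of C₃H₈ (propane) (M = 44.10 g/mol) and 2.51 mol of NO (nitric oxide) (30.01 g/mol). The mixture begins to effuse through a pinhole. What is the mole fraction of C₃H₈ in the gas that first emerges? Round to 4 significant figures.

0.4692

Effusion rate of each component ∝ n_i/√M_i (partial pressure × 1/√M).
x_C₃H₈(eff) = (n_C₃H₈/√M_C₃H₈) / (n_C₃H₈/√M_C₃H₈ + n_NO/√M_NO)
= (2.69/√44.10) / (2.69/√44.10 + 2.51/√30.01) = 0.4051/(0.4051 + 0.4582) = 0.4692.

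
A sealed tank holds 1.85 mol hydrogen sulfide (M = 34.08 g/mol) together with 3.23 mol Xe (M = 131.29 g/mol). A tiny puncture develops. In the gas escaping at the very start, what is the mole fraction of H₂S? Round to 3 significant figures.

Effusion rate of each component ∝ n_i/√M_i (partial pressure × 1/√M).
Mole fraction of H₂S in the effusate = (n_H₂S/√M_H₂S) / (n_H₂S/√M_H₂S + n_Xe/√M_Xe)
= (1.85/√34.08) / (1.85/√34.08 + 3.23/√131.29) = 0.3169/(0.3169 + 0.2819) = 0.529.

0.529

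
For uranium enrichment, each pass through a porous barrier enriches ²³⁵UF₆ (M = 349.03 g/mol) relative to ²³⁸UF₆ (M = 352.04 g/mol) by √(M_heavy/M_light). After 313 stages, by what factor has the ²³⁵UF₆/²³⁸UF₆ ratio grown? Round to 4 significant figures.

3.834

Each stage multiplies the ratio by α = √(352.04/349.03), so after 313 stages the overall factor is α^313 = (352.04/349.03)^(313/2).
= 1.00862^(313/2) = 3.834.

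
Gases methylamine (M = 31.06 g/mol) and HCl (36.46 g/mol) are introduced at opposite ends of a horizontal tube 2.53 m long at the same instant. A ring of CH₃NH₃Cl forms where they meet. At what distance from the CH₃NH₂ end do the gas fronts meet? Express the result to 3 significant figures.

1.32 m

Distances travelled in equal time are proportional to diffusion rates, so d_CH₃NH₂/d_HCl = √(M_HCl/M_CH₃NH₂) = √(36.46/31.06) = 1.083.
With d_CH₃NH₂ + d_HCl = 2.53 m, d_HCl = 2.53/(1 + 1.083) = 1.214 m.
d_CH₃NH₂ = 2.53 − 1.214 = 1.32 m.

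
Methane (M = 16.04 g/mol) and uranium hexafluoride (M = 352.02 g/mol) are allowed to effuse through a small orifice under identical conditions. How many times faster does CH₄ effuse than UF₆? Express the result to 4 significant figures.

By Graham's law, rate_CH₄/rate_UF₆ = √(M_UF₆/M_CH₄) = √(352.02/16.04) = √21.95 = 4.685.

4.685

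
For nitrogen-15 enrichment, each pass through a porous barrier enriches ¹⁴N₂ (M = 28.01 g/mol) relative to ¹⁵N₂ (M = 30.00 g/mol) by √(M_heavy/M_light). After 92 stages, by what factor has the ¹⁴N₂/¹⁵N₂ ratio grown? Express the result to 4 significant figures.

Each stage multiplies the ratio by α = √(30.00/28.01), so after 92 stages the overall factor is α^92 = (30.00/28.01)^(92/2).
= 1.07105^46 = 23.51.

23.51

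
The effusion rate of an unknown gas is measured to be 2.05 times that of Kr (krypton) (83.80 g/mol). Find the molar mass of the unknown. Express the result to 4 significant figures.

19.94 g/mol

From Graham's law, rate_X/rate_Kr = √(M_Kr/M_X).
2.05 = √(83.80/M_X)
M_X = 83.80 / 2.05² = 83.80 / 4.202 = 19.94 g/mol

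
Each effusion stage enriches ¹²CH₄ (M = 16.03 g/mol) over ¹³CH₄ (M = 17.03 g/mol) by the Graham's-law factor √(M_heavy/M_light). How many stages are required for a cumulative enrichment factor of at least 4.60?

51

With α = √(17.03/16.03) per stage, ln α = ½ ln(1.06238) = 0.03026.
Need α^N ≥ 4.60 ⇒ N ≥ ln(4.60) / ln α = 1.526 / 0.03026 = 50.44.
So at least 51 stages are needed.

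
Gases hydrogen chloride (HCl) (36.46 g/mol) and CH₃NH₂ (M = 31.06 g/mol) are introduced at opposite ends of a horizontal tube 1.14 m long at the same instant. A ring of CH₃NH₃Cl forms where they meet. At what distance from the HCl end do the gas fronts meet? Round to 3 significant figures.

The fronts meet when d_HCl + d_CH₃NH₂ = L with d_HCl/d_CH₃NH₂ = √(M_CH₃NH₂/M_HCl) (Graham's law). Here √(M_CH₃NH₂/M_HCl) = √(31.06/36.46) = 0.9230.
With d_HCl + d_CH₃NH₂ = 1.14 m, d_CH₃NH₂ = 1.14/(1 + 0.9230) = 0.5928 m.
d_HCl = 1.14 − 0.5928 = 0.547 m.

0.547 m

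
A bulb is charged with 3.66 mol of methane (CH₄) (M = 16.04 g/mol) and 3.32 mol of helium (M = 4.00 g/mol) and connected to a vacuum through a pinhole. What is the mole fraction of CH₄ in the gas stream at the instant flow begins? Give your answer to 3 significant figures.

The effusion rate of species i is ∝ p_i/√M_i ∝ n_i/√M_i.
So x_CH₄ in the escaping gas = (n_CH₄/√M_CH₄) / Σ(n_i/√M_i)
= (3.66/√16.04) / (3.66/√16.04 + 3.32/√4.00) = 0.9139/(0.9139 + 1.660) = 0.355.

0.355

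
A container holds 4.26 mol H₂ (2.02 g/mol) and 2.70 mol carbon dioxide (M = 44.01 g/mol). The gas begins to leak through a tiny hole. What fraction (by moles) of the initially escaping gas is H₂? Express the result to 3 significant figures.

Each component's effusion rate ∝ (its partial pressure)·(1/√M) ∝ n_i/√M_i.
x_H₂(eff) = (n_H₂/√M_H₂) / (n_H₂/√M_H₂ + n_CO₂/√M_CO₂)
= (4.26/√2.02) / (4.26/√2.02 + 2.70/√44.01) = 2.997/(2.997 + 0.4070) = 0.880.

0.880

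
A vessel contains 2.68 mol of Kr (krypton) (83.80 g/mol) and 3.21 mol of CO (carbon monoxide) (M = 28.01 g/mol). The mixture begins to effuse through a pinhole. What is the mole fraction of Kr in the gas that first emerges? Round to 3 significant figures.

0.326

Rate_i ∝ x_i/√M_i (Graham's law weighted by mole fraction), so the effusate composition follows n_i/√M_i.
So x_Kr in the escaping gas = (n_Kr/√M_Kr) / Σ(n_i/√M_i)
= (2.68/√83.80) / (2.68/√83.80 + 3.21/√28.01) = 0.2928/(0.2928 + 0.6065) = 0.326.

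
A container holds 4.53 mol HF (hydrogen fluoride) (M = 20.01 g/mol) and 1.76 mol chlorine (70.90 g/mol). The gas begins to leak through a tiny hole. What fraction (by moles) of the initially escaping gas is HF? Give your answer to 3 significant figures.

0.829

The effusion rate of species i is ∝ p_i/√M_i ∝ n_i/√M_i.
x_HF(eff) = (n_HF/√M_HF) / (n_HF/√M_HF + n_Cl₂/√M_Cl₂)
= (4.53/√20.01) / (4.53/√20.01 + 1.76/√70.90) = 1.013/(1.013 + 0.2090) = 0.829.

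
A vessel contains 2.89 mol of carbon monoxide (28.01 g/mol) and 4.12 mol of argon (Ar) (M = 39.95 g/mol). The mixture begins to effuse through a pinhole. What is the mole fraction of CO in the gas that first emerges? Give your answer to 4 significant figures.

0.4558

Rate_i ∝ x_i/√M_i (Graham's law weighted by mole fraction), so the effusate composition follows n_i/√M_i.
x_CO(eff) = (n_CO/√M_CO) / (n_CO/√M_CO + n_Ar/√M_Ar)
= (2.89/√28.01) / (2.89/√28.01 + 4.12/√39.95) = 0.5461/(0.5461 + 0.6518) = 0.4558.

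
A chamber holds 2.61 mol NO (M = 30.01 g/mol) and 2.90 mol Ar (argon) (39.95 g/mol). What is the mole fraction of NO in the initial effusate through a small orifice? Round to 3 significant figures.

Each component's effusion rate ∝ (its partial pressure)·(1/√M) ∝ n_i/√M_i.
Mole fraction of NO in the effusate = (n_NO/√M_NO) / (n_NO/√M_NO + n_Ar/√M_Ar)
= (2.61/√30.01) / (2.61/√30.01 + 2.90/√39.95) = 0.4764/(0.4764 + 0.4588) = 0.509.

0.509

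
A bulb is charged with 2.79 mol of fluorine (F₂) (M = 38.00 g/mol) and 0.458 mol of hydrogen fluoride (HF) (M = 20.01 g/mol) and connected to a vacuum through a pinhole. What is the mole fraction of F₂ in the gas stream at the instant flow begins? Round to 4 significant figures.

0.8155

Each component's effusion rate ∝ (its partial pressure)·(1/√M) ∝ n_i/√M_i.
Mole fraction of F₂ in the effusate = (n_F₂/√M_F₂) / (n_F₂/√M_F₂ + n_HF/√M_HF)
= (2.79/√38.00) / (2.79/√38.00 + 0.458/√20.01) = 0.4526/(0.4526 + 0.1024) = 0.8155.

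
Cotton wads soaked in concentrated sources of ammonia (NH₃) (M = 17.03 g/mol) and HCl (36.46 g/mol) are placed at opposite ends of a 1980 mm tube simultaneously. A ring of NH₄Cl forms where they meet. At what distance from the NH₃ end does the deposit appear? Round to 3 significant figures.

Distances travelled in equal time are proportional to diffusion rates, so d_NH₃/d_HCl = √(M_HCl/M_NH₃) = √(36.46/17.03) = 1.463.
With d_NH₃ + d_HCl = 1980 mm, d_HCl = 1980/(1 + 1.463) = 803.8 mm.
d_NH₃ = 1980 − 803.8 = 1180 mm.

1180 mm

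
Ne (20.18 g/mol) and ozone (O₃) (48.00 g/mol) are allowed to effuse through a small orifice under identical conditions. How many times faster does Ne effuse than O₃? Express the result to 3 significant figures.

1.54

From Graham's law, rate_Ne/rate_O₃ = √(M_O₃/M_Ne) = √(48.00/20.18) = √2.379 = 1.54.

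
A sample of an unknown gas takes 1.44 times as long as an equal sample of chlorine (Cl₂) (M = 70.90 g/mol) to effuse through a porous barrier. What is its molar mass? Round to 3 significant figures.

147 g/mol

Since effusion rate ∝ 1/√M, t_X/t_Cl₂ = √(M_X/M_Cl₂).
1.44 = √(M_X/70.90)
M_X = 70.90 × 1.44² = 70.90 × 2.074 = 147 g/mol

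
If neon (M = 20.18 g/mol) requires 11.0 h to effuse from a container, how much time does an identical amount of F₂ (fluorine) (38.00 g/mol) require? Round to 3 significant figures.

Using Graham's law: t_F₂/t_Ne = √(M_F₂/M_Ne) = √(38.00/20.18) = √1.883 = 1.372.
So the time for F₂ is 11.0 × 1.372 = 15.1 h.

15.1 h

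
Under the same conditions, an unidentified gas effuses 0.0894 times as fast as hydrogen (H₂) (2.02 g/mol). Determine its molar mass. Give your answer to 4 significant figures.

252.7 g/mol

Graham's law gives rate_X/rate_H₂ = √(M_H₂/M_X).
0.0894 = √(2.02/M_X)
M_X = 2.02 / 0.0894² = 2.02 / 0.007992 = 252.7 g/mol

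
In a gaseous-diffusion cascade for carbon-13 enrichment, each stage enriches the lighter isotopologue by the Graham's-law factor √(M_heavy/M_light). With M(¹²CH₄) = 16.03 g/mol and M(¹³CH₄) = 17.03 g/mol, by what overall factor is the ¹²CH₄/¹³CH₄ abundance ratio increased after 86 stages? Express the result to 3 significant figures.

13.5

Each stage multiplies the ratio by α = √(17.03/16.03), so after 86 stages the overall factor is α^86 = (17.03/16.03)^(86/2).
= 1.06238^43 = 13.5.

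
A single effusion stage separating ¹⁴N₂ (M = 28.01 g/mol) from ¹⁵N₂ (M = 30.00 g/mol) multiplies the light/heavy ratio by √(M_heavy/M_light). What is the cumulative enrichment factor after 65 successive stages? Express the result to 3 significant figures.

9.31

After 65 stages the ratio has grown by (√(30.00/28.01))^65 = (30.00/28.01)^(65/2).
= 1.07105^(65/2) = 9.31.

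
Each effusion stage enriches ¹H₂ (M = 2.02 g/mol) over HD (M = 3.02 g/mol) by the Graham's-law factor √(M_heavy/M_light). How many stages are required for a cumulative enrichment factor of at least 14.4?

14

Single-stage factor α = √(3.02/2.02), so ln α = ½ ln(1.49505) = 0.2011.
Need α^N ≥ 14.4 ⇒ N ≥ ln(14.4) / ln α = 2.667 / 0.2011 = 13.26.
So at least 14 stages are needed.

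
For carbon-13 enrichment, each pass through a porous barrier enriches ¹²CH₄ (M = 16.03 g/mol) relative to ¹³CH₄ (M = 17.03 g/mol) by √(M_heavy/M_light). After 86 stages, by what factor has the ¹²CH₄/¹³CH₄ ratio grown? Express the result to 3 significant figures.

13.5

The single-stage factor is √(M_heavy/M_light), so 86 stages give [√(17.03/16.03)]^86 = (17.03/16.03)^(86/2).
= 1.06238^43 = 13.5.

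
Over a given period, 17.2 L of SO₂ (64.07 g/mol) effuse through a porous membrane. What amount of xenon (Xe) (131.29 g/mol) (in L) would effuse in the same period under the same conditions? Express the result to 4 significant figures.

12.02 L

Since effusion rate ∝ 1/√M, rate_Xe/rate_SO₂ = √(M_SO₂/M_Xe) = √(64.07/131.29) = √0.4880 = 0.6986.
So the volume for Xe is 17.2 × 0.6986 = 12.02 L.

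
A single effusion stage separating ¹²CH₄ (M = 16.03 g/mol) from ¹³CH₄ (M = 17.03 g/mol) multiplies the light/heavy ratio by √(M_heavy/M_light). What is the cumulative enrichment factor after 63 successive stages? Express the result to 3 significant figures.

Each stage multiplies the ratio by α = √(17.03/16.03), so after 63 stages the overall factor is α^63 = (17.03/16.03)^(63/2).
= 1.06238^(63/2) = 6.73.

6.73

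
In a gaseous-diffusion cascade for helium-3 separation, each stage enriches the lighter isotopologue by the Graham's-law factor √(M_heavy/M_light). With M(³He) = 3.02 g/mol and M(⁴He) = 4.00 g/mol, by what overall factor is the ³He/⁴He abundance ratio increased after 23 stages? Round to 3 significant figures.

25.3

The single-stage factor is √(M_heavy/M_light), so 23 stages give [√(4.00/3.02)]^23 = (4.00/3.02)^(23/2).
= 1.32450^(23/2) = 25.3.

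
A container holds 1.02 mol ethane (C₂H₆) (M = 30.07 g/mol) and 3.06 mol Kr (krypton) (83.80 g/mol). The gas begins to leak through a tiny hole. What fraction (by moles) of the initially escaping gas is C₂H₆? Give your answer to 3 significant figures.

0.358

Rate_i ∝ x_i/√M_i (Graham's law weighted by mole fraction), so the effusate composition follows n_i/√M_i.
Mole fraction of C₂H₆ in the effusate = (n_C₂H₆/√M_C₂H₆) / (n_C₂H₆/√M_C₂H₆ + n_Kr/√M_Kr)
= (1.02/√30.07) / (1.02/√30.07 + 3.06/√83.80) = 0.1860/(0.1860 + 0.3343) = 0.358.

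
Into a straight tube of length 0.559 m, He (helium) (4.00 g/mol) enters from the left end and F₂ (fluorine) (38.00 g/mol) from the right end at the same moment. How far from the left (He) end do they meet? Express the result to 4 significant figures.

In equal time, each gas travels a distance ∝ its rate ∝ 1/√M, so d_He/d_F₂ = √(M_F₂/M_He) = √(38.00/4.00) = 3.082.
With d_He + d_F₂ = 0.559 m, d_F₂ = 0.559/(1 + 3.082) = 0.1369 m.
d_He = 0.559 − 0.1369 = 0.4221 m.

0.4221 m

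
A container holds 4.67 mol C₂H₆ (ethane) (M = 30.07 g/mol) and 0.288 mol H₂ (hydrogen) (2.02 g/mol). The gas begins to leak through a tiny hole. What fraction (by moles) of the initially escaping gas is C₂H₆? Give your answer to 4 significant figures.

0.8078

Each component's effusion rate ∝ (its partial pressure)·(1/√M) ∝ n_i/√M_i.
Mole fraction of C₂H₆ in the effusate = (n_C₂H₆/√M_C₂H₆) / (n_C₂H₆/√M_C₂H₆ + n_H₂/√M_H₂)
= (4.67/√30.07) / (4.67/√30.07 + 0.288/√2.02) = 0.8516/(0.8516 + 0.2026) = 0.8078.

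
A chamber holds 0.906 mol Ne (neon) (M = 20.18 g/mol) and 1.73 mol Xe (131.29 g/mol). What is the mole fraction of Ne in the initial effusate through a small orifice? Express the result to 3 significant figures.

0.572

Each component's effusion rate ∝ (its partial pressure)·(1/√M) ∝ n_i/√M_i.
So x_Ne in the escaping gas = (n_Ne/√M_Ne) / Σ(n_i/√M_i)
= (0.906/√20.18) / (0.906/√20.18 + 1.73/√131.29) = 0.2017/(0.2017 + 0.1510) = 0.572.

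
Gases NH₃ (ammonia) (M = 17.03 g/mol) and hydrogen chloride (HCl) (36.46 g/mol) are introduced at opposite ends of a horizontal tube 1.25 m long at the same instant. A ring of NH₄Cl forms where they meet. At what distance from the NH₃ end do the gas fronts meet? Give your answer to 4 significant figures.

Graham's law gives d_NH₃/d_HCl = rate_NH₃/rate_HCl = √(M_HCl/M_NH₃) = √(36.46/17.03) = 1.463.
With d_NH₃ + d_HCl = 1.25 m, d_HCl = 1.25/(1 + 1.463) = 0.5075 m.
d_NH₃ = 1.25 − 0.5075 = 0.7425 m.

0.7425 m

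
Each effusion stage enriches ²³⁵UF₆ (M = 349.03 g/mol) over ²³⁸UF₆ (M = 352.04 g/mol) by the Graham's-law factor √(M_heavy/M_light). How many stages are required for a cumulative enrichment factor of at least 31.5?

With α = √(352.04/349.03) per stage, ln α = ½ ln(1.00862) = 0.004293.
Need α^N ≥ 31.5 ⇒ N ≥ ln(31.5) / ln α = 3.450 / 0.004293 = 803.54.
Minimum whole number of stages: N = 804.

804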